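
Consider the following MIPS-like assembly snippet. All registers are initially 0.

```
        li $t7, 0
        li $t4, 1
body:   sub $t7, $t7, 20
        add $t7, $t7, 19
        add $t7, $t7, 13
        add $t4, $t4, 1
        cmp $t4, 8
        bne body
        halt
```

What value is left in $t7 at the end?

$t7=0
$t4=1
$t7=0-20=-20
$t7=(-20)+19=-1
$t7=(-1)+13=12
$t4=1+1=2
cmp $t4, 8  (cmp 2,8)
bne body: taken
$t7=12-20=-8
$t7=(-8)+19=11
$t7=11+13=24
$t4=2+1=3
cmp $t4, 8  (cmp 3,8)
bne body: taken
$t7=24-20=4
$t7=4+19=23
$t7=23+13=36
$t4=3+1=4
cmp $t4, 8  (cmp 4,8)
bne body: taken
$t7=36-20=16
$t7=16+19=35
$t7=35+13=48
$t4=4+1=5
cmp $t4, 8  (cmp 5,8)
bne body: taken
$t7=48-20=28
$t7=28+19=47
$t7=47+13=60
$t4=5+1=6
cmp $t4, 8  (cmp 6,8)
bne body: taken
$t7=60-20=40
$t7=40+19=59
$t7=59+13=72
$t4=6+1=7
cmp $t4, 8  (cmp 7,8)
bne body: taken
$t7=72-20=52
$t7=52+19=71
$t7=71+13=84
$t4=7+1=8
cmp $t4, 8  (cmp 8,8)
bne body: not taken
halt.

84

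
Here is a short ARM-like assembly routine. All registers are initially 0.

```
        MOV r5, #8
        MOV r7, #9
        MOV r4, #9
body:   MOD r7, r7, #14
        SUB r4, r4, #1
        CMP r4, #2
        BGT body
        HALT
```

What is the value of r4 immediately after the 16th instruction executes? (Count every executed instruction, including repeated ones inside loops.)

MOV r5, #8 → r5=8
MOV r7, #9 → r7=9
MOV r4, #9 → r4=9
MOD r7, r7, #14 → r7=9%14=9
SUB r4, r4, #1 → r4=9-1=8
CMP r4, #2  (cmp 8,2)
BGT body: taken
MOD r7, r7, #14 → r7=9%14=9
SUB r4, r4, #1 → r4=8-1=7
CMP r4, #2  (cmp 7,2)
BGT body: taken
MOD r7, r7, #14 → r7=9%14=9
SUB r4, r4, #1 → r4=7-1=6
CMP r4, #2  (cmp 6,2)
BGT body: taken
MOD r7, r7, #14 → r7=9%14=9
After step 16: r4 = 6.

6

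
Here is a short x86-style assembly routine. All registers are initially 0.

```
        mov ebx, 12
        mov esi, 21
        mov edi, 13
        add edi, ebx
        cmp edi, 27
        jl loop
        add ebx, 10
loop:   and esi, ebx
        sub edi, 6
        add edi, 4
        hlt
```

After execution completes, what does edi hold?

23

mov ebx, 12 → ebx=12
mov esi, 21 → esi=21
mov edi, 13 → edi=13
add edi, ebx → edi=13+12=25
cmp edi, 27  (cmp 25,27)
jl loop: taken
and esi, ebx → esi=21&12=4
sub edi, 6 → edi=25-6=19
add edi, 4 → edi=19+4=23
halt.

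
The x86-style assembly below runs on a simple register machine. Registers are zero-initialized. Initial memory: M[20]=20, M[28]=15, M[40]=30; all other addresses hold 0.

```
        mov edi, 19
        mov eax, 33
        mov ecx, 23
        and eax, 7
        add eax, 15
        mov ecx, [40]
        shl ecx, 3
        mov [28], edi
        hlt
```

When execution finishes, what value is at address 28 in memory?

19

after mov edi, 19: edi=19
after mov eax, 33: eax=33
after mov ecx, 23: ecx=23
after and eax, 7: eax=33&7=1
after add eax, 15: eax=1+15=16
after mov ecx, [40]: ecx=M[40]=30
after shl ecx, 3: ecx=30<<3=240
mov [28], edi → M[28]=19
halt.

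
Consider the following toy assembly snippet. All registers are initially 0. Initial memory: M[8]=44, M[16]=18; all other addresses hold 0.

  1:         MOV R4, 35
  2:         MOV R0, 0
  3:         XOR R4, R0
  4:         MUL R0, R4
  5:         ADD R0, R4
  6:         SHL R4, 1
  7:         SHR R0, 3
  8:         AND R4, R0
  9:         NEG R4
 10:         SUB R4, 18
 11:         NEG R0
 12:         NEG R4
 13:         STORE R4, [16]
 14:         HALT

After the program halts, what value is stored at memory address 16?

22

R4=35
R0=0
R4=35^0=35
R0=0*35=0
R0=0+35=35
R4=35<<1=70
R0=35>>3=4
R4=70&4=4
R4=-(4)=-4
R4=(-4)-18=-22
R0=-(4)=-4
R4=-(-22)=22
STORE R4, [16] → M[16]=22
halt.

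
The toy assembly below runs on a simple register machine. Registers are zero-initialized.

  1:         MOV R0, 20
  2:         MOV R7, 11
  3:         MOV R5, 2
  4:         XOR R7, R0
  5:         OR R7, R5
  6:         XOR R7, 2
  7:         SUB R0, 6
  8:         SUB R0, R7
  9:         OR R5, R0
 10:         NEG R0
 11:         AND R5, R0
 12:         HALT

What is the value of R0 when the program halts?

15

MOV R0, 20 → R0=20
MOV R7, 11 → R7=11
MOV R5, 2 → R5=2
XOR R7, R0 → R7=11^20=31
OR R7, R5 → R7=31|2=31
XOR R7, 2 → R7=31^2=29
SUB R0, 6 → R0=20-6=14
SUB R0, R7 → R0=14-29=-15
OR R5, R0 → R5=2|(-15)=-13
NEG R0 → R0=-(-15)=15
AND R5, R0 → R5=(-13)&15=3
halt.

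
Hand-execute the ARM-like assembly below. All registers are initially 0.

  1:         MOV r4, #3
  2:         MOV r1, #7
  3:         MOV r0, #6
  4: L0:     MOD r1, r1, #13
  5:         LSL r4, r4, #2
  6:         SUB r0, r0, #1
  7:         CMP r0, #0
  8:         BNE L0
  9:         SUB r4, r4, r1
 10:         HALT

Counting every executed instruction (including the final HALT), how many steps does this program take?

r4=3
r1=7
r0=6
r1=7%13=7
r4=3<<2=12
r0=6-1=5
CMP r0, #0  (cmp 5,0)
BNE L0: taken
r1=7%13=7
r4=12<<2=48
r0=5-1=4
CMP r0, #0  (cmp 4,0)
BNE L0: taken
r1=7%13=7
r4=48<<2=192
r0=4-1=3
CMP r0, #0  (cmp 3,0)
BNE L0: taken
r1=7%13=7
r4=192<<2=768
r0=3-1=2
CMP r0, #0  (cmp 2,0)
BNE L0: taken
r1=7%13=7
r4=768<<2=3072
r0=2-1=1
CMP r0, #0  (cmp 1,0)
BNE L0: taken
r1=7%13=7
r4=3072<<2=12288
r0=1-1=0
CMP r0, #0  (cmp 0,0)
BNE L0: not taken
r4=12288-7=12281
halt.
Total executed instructions: 35.

35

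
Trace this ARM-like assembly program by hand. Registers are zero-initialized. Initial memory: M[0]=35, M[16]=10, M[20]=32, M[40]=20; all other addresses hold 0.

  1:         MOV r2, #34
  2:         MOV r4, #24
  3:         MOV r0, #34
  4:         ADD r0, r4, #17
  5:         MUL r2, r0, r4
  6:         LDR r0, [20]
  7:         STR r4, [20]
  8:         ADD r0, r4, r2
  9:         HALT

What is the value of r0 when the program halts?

MOV r2, #34 → r2=34
MOV r4, #24 → r4=24
MOV r0, #34 → r0=34
ADD r0, r4, #17 → r0=24+17=41
MUL r2, r0, r4 → r2=41*24=984
LDR r0, [20] → r0=M[20]=32
STR r4, [20] → M[20]=24
ADD r0, r4, r2 → r0=24+984=1008
halt.

1008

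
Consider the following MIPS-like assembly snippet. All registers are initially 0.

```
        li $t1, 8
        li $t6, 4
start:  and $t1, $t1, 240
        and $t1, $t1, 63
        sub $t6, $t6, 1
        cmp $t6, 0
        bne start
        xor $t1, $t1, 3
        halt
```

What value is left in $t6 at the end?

li $t1, 8 → $t1=8
li $t6, 4 → $t6=4
and $t1, $t1, 240 → $t1=8&240=0
and $t1, $t1, 63 → $t1=0&63=0
sub $t6, $t6, 1 → $t6=4-1=3
cmp $t6, 0  (cmp 3,0)
bne start: taken
and $t1, $t1, 240 → $t1=0&240=0
and $t1, $t1, 63 → $t1=0&63=0
sub $t6, $t6, 1 → $t6=3-1=2
cmp $t6, 0  (cmp 2,0)
bne start: taken
and $t1, $t1, 240 → $t1=0&240=0
and $t1, $t1, 63 → $t1=0&63=0
sub $t6, $t6, 1 → $t6=2-1=1
cmp $t6, 0  (cmp 1,0)
bne start: taken
and $t1, $t1, 240 → $t1=0&240=0
and $t1, $t1, 63 → $t1=0&63=0
sub $t6, $t6, 1 → $t6=1-1=0
cmp $t6, 0  (cmp 0,0)
bne start: not taken
xor $t1, $t1, 3 → $t1=0^3=3
halt.

0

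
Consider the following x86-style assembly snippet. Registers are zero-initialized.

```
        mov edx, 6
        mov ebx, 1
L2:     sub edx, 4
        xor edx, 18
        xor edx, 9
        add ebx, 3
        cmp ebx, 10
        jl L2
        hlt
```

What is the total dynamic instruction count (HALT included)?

edx=6
ebx=1
edx=6-4=2
edx=2^18=16
edx=16^9=25
ebx=1+3=4
cmp ebx, 10  (cmp 4,10)
jl L2: taken
edx=25-4=21
edx=21^18=7
edx=7^9=14
ebx=4+3=7
cmp ebx, 10  (cmp 7,10)
jl L2: taken
edx=14-4=10
edx=10^18=24
edx=24^9=17
ebx=7+3=10
cmp ebx, 10  (cmp 10,10)
jl L2: not taken
halt.
Total executed instructions: 21.

21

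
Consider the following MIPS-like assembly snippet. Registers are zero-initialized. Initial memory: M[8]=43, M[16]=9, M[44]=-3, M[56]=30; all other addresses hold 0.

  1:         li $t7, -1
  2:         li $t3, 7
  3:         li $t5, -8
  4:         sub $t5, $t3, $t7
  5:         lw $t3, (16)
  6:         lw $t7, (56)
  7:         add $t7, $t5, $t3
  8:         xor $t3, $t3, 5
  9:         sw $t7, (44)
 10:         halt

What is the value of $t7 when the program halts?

after li $t7, -1: $t7=-1
after li $t3, 7: $t3=7
after li $t5, -8: $t5=-8
after sub $t5, $t3, $t7: $t5=7-(-1)=8
after lw $t3, (16): $t3=M[16]=9
after lw $t7, (56): $t7=M[56]=30
after add $t7, $t5, $t3: $t7=8+9=17
after xor $t3, $t3, 5: $t3=9^5=12
sw $t7, (44) → M[44]=17
halt.

17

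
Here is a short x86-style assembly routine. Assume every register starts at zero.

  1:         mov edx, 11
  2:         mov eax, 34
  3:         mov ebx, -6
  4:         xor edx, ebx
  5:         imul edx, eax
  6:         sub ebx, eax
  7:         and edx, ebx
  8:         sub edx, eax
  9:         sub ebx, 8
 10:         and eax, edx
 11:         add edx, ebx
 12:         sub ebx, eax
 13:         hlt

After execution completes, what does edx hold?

-594

edx=11
eax=34
ebx=-6
edx=11^(-6)=-15
edx=(-15)*34=-510
ebx=(-6)-34=-40
edx=(-510)&(-40)=-512
edx=(-512)-34=-546
ebx=(-40)-8=-48
eax=34&(-546)=2
edx=(-546)+(-48)=-594
ebx=(-48)-2=-50
halt.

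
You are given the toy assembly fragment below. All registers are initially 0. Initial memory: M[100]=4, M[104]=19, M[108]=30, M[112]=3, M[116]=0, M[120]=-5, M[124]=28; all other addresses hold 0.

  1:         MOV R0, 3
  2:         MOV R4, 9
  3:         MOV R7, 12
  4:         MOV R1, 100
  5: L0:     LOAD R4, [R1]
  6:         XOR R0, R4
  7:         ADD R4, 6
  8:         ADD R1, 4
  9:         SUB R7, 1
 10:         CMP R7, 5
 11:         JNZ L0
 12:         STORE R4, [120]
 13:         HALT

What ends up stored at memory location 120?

R0=3
R4=9
R7=12
R1=100
R4=M[100]=4
R0=3^4=7
R4=4+6=10
R1=100+4=104
R7=12-1=11
CMP R7, 5  (cmp 11,5)
JNZ L0: taken
R4=M[104]=19
R0=7^19=20
R4=19+6=25
R1=104+4=108
R7=11-1=10
CMP R7, 5  (cmp 10,5)
JNZ L0: taken
R4=M[108]=30
R0=20^30=10
R4=30+6=36
R1=108+4=112
R7=10-1=9
CMP R7, 5  (cmp 9,5)
JNZ L0: taken
R4=M[112]=3
R0=10^3=9
R4=3+6=9
R1=112+4=116
R7=9-1=8
CMP R7, 5  (cmp 8,5)
JNZ L0: taken
R4=M[116]=0
R0=9^0=9
R4=0+6=6
R1=116+4=120
R7=8-1=7
CMP R7, 5  (cmp 7,5)
JNZ L0: taken
R4=M[120]=-5
R0=9^(-5)=-14
R4=(-5)+6=1
R1=120+4=124
R7=7-1=6
CMP R7, 5  (cmp 6,5)
JNZ L0: taken
R4=M[124]=28
R0=(-14)^28=-18
R4=28+6=34
R1=124+4=128
R7=6-1=5
CMP R7, 5  (cmp 5,5)
JNZ L0: not taken
STORE R4, [120] → M[120]=34
halt.

34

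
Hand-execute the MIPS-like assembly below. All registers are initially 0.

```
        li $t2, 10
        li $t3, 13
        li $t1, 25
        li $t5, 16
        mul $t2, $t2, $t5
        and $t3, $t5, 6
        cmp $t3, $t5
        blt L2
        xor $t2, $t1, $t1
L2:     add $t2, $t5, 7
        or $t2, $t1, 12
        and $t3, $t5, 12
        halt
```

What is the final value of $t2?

li $t2, 10 → $t2=10
li $t3, 13 → $t3=13
li $t1, 25 → $t1=25
li $t5, 16 → $t5=16
mul $t2, $t2, $t5 → $t2=10*16=160
and $t3, $t5, 6 → $t3=16&6=0
cmp $t3, $t5  (cmp 0,16)
blt L2: taken
add $t2, $t5, 7 → $t2=16+7=23
or $t2, $t1, 12 → $t2=25|12=29
and $t3, $t5, 12 → $t3=16&12=0
halt.

29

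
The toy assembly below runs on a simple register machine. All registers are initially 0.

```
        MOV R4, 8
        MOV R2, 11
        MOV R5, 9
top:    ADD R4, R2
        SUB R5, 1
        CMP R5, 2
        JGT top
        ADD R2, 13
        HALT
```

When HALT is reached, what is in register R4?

85

R4=8
R2=11
R5=9
R4=8+11=19
R5=9-1=8
CMP R5, 2  (cmp 8,2)
JGT top: taken
R4=19+11=30
R5=8-1=7
CMP R5, 2  (cmp 7,2)
JGT top: taken
R4=30+11=41
R5=7-1=6
CMP R5, 2  (cmp 6,2)
JGT top: taken
R4=41+11=52
R5=6-1=5
CMP R5, 2  (cmp 5,2)
JGT top: taken
R4=52+11=63
R5=5-1=4
CMP R5, 2  (cmp 4,2)
JGT top: taken
R4=63+11=74
R5=4-1=3
CMP R5, 2  (cmp 3,2)
JGT top: taken
R4=74+11=85
R5=3-1=2
CMP R5, 2  (cmp 2,2)
JGT top: not taken
R2=11+13=24
halt.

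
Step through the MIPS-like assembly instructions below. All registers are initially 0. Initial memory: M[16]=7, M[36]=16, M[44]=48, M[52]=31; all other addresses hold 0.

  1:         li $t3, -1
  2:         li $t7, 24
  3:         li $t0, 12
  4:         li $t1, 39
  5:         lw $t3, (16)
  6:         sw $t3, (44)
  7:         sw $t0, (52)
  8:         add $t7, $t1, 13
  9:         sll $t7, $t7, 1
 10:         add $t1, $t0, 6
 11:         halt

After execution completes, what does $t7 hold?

$t3=-1
$t7=24
$t0=12
$t1=39
$t3=M[16]=7
sw $t3, (44) → M[44]=7
sw $t0, (52) → M[52]=12
$t7=39+13=52
$t7=52<<1=104
$t1=12+6=18
halt.

104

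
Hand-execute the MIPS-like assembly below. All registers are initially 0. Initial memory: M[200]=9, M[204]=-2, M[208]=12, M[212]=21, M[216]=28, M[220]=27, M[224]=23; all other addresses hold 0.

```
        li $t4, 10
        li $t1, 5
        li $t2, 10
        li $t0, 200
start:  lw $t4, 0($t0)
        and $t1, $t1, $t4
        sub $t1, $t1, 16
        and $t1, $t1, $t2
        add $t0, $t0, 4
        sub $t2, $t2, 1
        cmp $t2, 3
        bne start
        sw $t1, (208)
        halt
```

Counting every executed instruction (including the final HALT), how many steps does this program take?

62

after li $t4, 10: $t4=10
after li $t1, 5: $t1=5
after li $t2, 10: $t2=10
after li $t0, 200: $t0=200
after lw $t4, 0($t0): $t4=M[200]=9
after and $t1, $t1, $t4: $t1=5&9=1
after sub $t1, $t1, 16: $t1=1-16=-15
after and $t1, $t1, $t2: $t1=(-15)&10=0
after add $t0, $t0, 4: $t0=200+4=204
after sub $t2, $t2, 1: $t2=10-1=9
cmp $t2, 3  (cmp 9,3)
bne start: taken
after lw $t4, 0($t0): $t4=M[204]=-2
after and $t1, $t1, $t4: $t1=0&(-2)=0
after sub $t1, $t1, 16: $t1=0-16=-16
after and $t1, $t1, $t2: $t1=(-16)&9=0
after add $t0, $t0, 4: $t0=204+4=208
after sub $t2, $t2, 1: $t2=9-1=8
cmp $t2, 3  (cmp 8,3)
bne start: taken
after lw $t4, 0($t0): $t4=M[208]=12
after and $t1, $t1, $t4: $t1=0&12=0
after sub $t1, $t1, 16: $t1=0-16=-16
after and $t1, $t1, $t2: $t1=(-16)&8=0
after add $t0, $t0, 4: $t0=208+4=212
after sub $t2, $t2, 1: $t2=8-1=7
cmp $t2, 3  (cmp 7,3)
bne start: taken
after lw $t4, 0($t0): $t4=M[212]=21
after and $t1, $t1, $t4: $t1=0&21=0
after sub $t1, $t1, 16: $t1=0-16=-16
after and $t1, $t1, $t2: $t1=(-16)&7=0
after add $t0, $t0, 4: $t0=212+4=216
after sub $t2, $t2, 1: $t2=7-1=6
cmp $t2, 3  (cmp 6,3)
bne start: taken
after lw $t4, 0($t0): $t4=M[216]=28
after and $t1, $t1, $t4: $t1=0&28=0
after sub $t1, $t1, 16: $t1=0-16=-16
after and $t1, $t1, $t2: $t1=(-16)&6=0
after add $t0, $t0, 4: $t0=216+4=220
after sub $t2, $t2, 1: $t2=6-1=5
cmp $t2, 3  (cmp 5,3)
bne start: taken
after lw $t4, 0($t0): $t4=M[220]=27
after and $t1, $t1, $t4: $t1=0&27=0
after sub $t1, $t1, 16: $t1=0-16=-16
after and $t1, $t1, $t2: $t1=(-16)&5=0
after add $t0, $t0, 4: $t0=220+4=224
after sub $t2, $t2, 1: $t2=5-1=4
cmp $t2, 3  (cmp 4,3)
bne start: taken
after lw $t4, 0($t0): $t4=M[224]=23
after and $t1, $t1, $t4: $t1=0&23=0
after sub $t1, $t1, 16: $t1=0-16=-16
after and $t1, $t1, $t2: $t1=(-16)&4=0
after add $t0, $t0, 4: $t0=224+4=228
after sub $t2, $t2, 1: $t2=4-1=3
cmp $t2, 3  (cmp 3,3)
bne start: not taken
sw $t1, (208) → M[208]=0
halt.
Total executed instructions: 62.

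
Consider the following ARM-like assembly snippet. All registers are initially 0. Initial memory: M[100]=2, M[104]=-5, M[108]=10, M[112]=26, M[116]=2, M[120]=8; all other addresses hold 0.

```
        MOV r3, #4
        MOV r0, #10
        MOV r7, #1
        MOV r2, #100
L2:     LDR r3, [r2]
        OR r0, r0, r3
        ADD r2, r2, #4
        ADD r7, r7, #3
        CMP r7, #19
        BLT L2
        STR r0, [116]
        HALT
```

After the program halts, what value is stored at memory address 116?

-5

after MOV r3, #4: r3=4
after MOV r0, #10: r0=10
after MOV r7, #1: r7=1
after MOV r2, #100: r2=100
after LDR r3, [r2]: r3=M[100]=2
after OR r0, r0, r3: r0=10|2=10
after ADD r2, r2, #4: r2=100+4=104
after ADD r7, r7, #3: r7=1+3=4
CMP r7, #19  (cmp 4,19)
BLT L2: taken
after LDR r3, [r2]: r3=M[104]=-5
after OR r0, r0, r3: r0=10|(-5)=-5
after ADD r2, r2, #4: r2=104+4=108
after ADD r7, r7, #3: r7=4+3=7
CMP r7, #19  (cmp 7,19)
BLT L2: taken
after LDR r3, [r2]: r3=M[108]=10
after OR r0, r0, r3: r0=(-5)|10=-5
after ADD r2, r2, #4: r2=108+4=112
after ADD r7, r7, #3: r7=7+3=10
CMP r7, #19  (cmp 10,19)
BLT L2: taken
after LDR r3, [r2]: r3=M[112]=26
after OR r0, r0, r3: r0=(-5)|26=-5
after ADD r2, r2, #4: r2=112+4=116
after ADD r7, r7, #3: r7=10+3=13
CMP r7, #19  (cmp 13,19)
BLT L2: taken
after LDR r3, [r2]: r3=M[116]=2
after OR r0, r0, r3: r0=(-5)|2=-5
after ADD r2, r2, #4: r2=116+4=120
after ADD r7, r7, #3: r7=13+3=16
CMP r7, #19  (cmp 16,19)
BLT L2: taken
after LDR r3, [r2]: r3=M[120]=8
after OR r0, r0, r3: r0=(-5)|8=-5
after ADD r2, r2, #4: r2=120+4=124
after ADD r7, r7, #3: r7=16+3=19
CMP r7, #19  (cmp 19,19)
BLT L2: not taken
STR r0, [116] → M[116]=-5
halt.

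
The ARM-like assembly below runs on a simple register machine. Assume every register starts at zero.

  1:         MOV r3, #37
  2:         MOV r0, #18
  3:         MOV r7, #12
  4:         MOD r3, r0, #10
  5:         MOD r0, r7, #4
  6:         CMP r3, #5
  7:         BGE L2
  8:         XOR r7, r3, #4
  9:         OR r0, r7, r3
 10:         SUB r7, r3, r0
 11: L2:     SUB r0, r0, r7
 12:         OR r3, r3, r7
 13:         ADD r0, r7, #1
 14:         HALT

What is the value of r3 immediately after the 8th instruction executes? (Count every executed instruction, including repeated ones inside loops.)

r3=37
r0=18
r7=12
r3=18%10=8
r0=12%4=0
CMP r3, #5  (cmp 8,5)
BGE L2: taken
r0=0-12=-12
After step 8: r3 = 8.

8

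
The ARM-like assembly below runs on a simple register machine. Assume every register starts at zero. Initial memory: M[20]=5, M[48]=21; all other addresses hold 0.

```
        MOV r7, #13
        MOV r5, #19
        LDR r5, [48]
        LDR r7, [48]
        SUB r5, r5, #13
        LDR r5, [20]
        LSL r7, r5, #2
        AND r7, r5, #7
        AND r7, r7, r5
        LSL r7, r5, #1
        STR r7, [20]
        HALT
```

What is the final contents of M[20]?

r7=13
r5=19
r5=M[48]=21
r7=M[48]=21
r5=21-13=8
r5=M[20]=5
r7=5<<2=20
r7=5&7=5
r7=5&5=5
r7=5<<1=10
STR r7, [20] → M[20]=10
halt.

10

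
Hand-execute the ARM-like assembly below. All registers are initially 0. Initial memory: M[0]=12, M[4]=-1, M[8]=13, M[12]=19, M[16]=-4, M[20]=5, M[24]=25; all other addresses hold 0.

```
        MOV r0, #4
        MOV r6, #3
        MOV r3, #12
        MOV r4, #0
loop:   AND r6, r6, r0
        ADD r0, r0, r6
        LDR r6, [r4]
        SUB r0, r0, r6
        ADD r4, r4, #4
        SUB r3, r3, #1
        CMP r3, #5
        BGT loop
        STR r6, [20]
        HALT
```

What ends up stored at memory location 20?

25

after MOV r0, #4: r0=4
after MOV r6, #3: r6=3
after MOV r3, #12: r3=12
after MOV r4, #0: r4=0
after AND r6, r6, r0: r6=3&4=0
after ADD r0, r0, r6: r0=4+0=4
after LDR r6, [r4]: r6=M[0]=12
after SUB r0, r0, r6: r0=4-12=-8
after ADD r4, r4, #4: r4=0+4=4
after SUB r3, r3, #1: r3=12-1=11
CMP r3, #5  (cmp 11,5)
BGT loop: taken
after AND r6, r6, r0: r6=12&(-8)=8
after ADD r0, r0, r6: r0=(-8)+8=0
after LDR r6, [r4]: r6=M[4]=-1
after SUB r0, r0, r6: r0=0-(-1)=1
after ADD r4, r4, #4: r4=4+4=8
after SUB r3, r3, #1: r3=11-1=10
CMP r3, #5  (cmp 10,5)
BGT loop: taken
after AND r6, r6, r0: r6=(-1)&1=1
after ADD r0, r0, r6: r0=1+1=2
after LDR r6, [r4]: r6=M[8]=13
after SUB r0, r0, r6: r0=2-13=-11
after ADD r4, r4, #4: r4=8+4=12
after SUB r3, r3, #1: r3=10-1=9
CMP r3, #5  (cmp 9,5)
BGT loop: taken
after AND r6, r6, r0: r6=13&(-11)=5
after ADD r0, r0, r6: r0=(-11)+5=-6
after LDR r6, [r4]: r6=M[12]=19
after SUB r0, r0, r6: r0=(-6)-19=-25
after ADD r4, r4, #4: r4=12+4=16
after SUB r3, r3, #1: r3=9-1=8
CMP r3, #5  (cmp 8,5)
BGT loop: taken
after AND r6, r6, r0: r6=19&(-25)=3
after ADD r0, r0, r6: r0=(-25)+3=-22
after LDR r6, [r4]: r6=M[16]=-4
after SUB r0, r0, r6: r0=(-22)-(-4)=-18
after ADD r4, r4, #4: r4=16+4=20
after SUB r3, r3, #1: r3=8-1=7
CMP r3, #5  (cmp 7,5)
BGT loop: taken
after AND r6, r6, r0: r6=(-4)&(-18)=-20
after ADD r0, r0, r6: r0=(-18)+(-20)=-38
after LDR r6, [r4]: r6=M[20]=5
after SUB r0, r0, r6: r0=(-38)-5=-43
after ADD r4, r4, #4: r4=20+4=24
after SUB r3, r3, #1: r3=7-1=6
CMP r3, #5  (cmp 6,5)
BGT loop: taken
after AND r6, r6, r0: r6=5&(-43)=5
after ADD r0, r0, r6: r0=(-43)+5=-38
after LDR r6, [r4]: r6=M[24]=25
after SUB r0, r0, r6: r0=(-38)-25=-63
after ADD r4, r4, #4: r4=24+4=28
after SUB r3, r3, #1: r3=6-1=5
CMP r3, #5  (cmp 5,5)
BGT loop: not taken
STR r6, [20] → M[20]=25
halt.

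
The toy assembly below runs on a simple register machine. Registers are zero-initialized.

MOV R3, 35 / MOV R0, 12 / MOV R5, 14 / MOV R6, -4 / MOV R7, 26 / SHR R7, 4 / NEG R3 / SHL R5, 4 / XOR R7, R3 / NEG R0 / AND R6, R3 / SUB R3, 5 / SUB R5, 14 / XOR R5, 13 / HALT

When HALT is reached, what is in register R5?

223

R3=35
R0=12
R5=14
R6=-4
R7=26
R7=26>>4=1
R3=-(35)=-35
R5=14<<4=224
R7=1^(-35)=-36
R0=-(12)=-12
R6=(-4)&(-35)=-36
R3=(-35)-5=-40
R5=224-14=210
R5=210^13=223
halt.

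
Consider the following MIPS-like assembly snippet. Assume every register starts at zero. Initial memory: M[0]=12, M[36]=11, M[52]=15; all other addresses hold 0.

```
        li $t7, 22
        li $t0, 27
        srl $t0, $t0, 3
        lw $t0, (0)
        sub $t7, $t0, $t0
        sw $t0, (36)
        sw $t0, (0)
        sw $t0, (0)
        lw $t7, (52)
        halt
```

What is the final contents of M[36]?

$t7=22
$t0=27
$t0=27>>3=3
$t0=M[0]=12
$t7=12-12=0
sw $t0, (36) → M[36]=12
sw $t0, (0) → M[0]=12
sw $t0, (0) → M[0]=12
$t7=M[52]=15
halt.

12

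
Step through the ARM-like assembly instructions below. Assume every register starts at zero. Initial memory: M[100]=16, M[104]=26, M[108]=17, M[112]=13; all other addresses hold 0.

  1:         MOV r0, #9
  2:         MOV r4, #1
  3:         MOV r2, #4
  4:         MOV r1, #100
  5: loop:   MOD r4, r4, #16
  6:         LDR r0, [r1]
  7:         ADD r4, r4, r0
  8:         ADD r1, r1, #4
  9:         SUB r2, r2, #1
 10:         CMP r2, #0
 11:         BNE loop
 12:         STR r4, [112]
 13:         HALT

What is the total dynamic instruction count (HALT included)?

34

after MOV r0, #9: r0=9
after MOV r4, #1: r4=1
after MOV r2, #4: r2=4
after MOV r1, #100: r1=100
after MOD r4, r4, #16: r4=1%16=1
after LDR r0, [r1]: r0=M[100]=16
after ADD r4, r4, r0: r4=1+16=17
after ADD r1, r1, #4: r1=100+4=104
after SUB r2, r2, #1: r2=4-1=3
CMP r2, #0  (cmp 3,0)
BNE loop: taken
after MOD r4, r4, #16: r4=17%16=1
after LDR r0, [r1]: r0=M[104]=26
after ADD r4, r4, r0: r4=1+26=27
after ADD r1, r1, #4: r1=104+4=108
after SUB r2, r2, #1: r2=3-1=2
CMP r2, #0  (cmp 2,0)
BNE loop: taken
after MOD r4, r4, #16: r4=27%16=11
after LDR r0, [r1]: r0=M[108]=17
after ADD r4, r4, r0: r4=11+17=28
after ADD r1, r1, #4: r1=108+4=112
after SUB r2, r2, #1: r2=2-1=1
CMP r2, #0  (cmp 1,0)
BNE loop: taken
after MOD r4, r4, #16: r4=28%16=12
after LDR r0, [r1]: r0=M[112]=13
after ADD r4, r4, r0: r4=12+13=25
after ADD r1, r1, #4: r1=112+4=116
after SUB r2, r2, #1: r2=1-1=0
CMP r2, #0  (cmp 0,0)
BNE loop: not taken
STR r4, [112] → M[112]=25
halt.
Total executed instructions: 34.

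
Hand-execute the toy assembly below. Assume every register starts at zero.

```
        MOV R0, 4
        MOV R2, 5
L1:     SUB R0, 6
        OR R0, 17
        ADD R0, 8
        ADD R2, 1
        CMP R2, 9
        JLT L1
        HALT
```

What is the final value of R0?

R0=4
R2=5
R0=4-6=-2
R0=(-2)|17=-1
R0=(-1)+8=7
R2=5+1=6
CMP R2, 9  (cmp 6,9)
JLT L1: taken
R0=7-6=1
R0=1|17=17
R0=17+8=25
R2=6+1=7
CMP R2, 9  (cmp 7,9)
JLT L1: taken
R0=25-6=19
R0=19|17=19
R0=19+8=27
R2=7+1=8
CMP R2, 9  (cmp 8,9)
JLT L1: taken
R0=27-6=21
R0=21|17=21
R0=21+8=29
R2=8+1=9
CMP R2, 9  (cmp 9,9)
JLT L1: not taken
halt.

29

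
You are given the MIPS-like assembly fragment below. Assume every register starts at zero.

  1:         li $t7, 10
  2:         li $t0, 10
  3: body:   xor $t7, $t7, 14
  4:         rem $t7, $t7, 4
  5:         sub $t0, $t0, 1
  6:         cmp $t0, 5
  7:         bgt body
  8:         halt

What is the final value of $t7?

li $t7, 10 → $t7=10
li $t0, 10 → $t0=10
xor $t7, $t7, 14 → $t7=10^14=4
rem $t7, $t7, 4 → $t7=4%4=0
sub $t0, $t0, 1 → $t0=10-1=9
cmp $t0, 5  (cmp 9,5)
bgt body: taken
xor $t7, $t7, 14 → $t7=0^14=14
rem $t7, $t7, 4 → $t7=14%4=2
sub $t0, $t0, 1 → $t0=9-1=8
cmp $t0, 5  (cmp 8,5)
bgt body: taken
xor $t7, $t7, 14 → $t7=2^14=12
rem $t7, $t7, 4 → $t7=12%4=0
sub $t0, $t0, 1 → $t0=8-1=7
cmp $t0, 5  (cmp 7,5)
bgt body: taken
xor $t7, $t7, 14 → $t7=0^14=14
rem $t7, $t7, 4 → $t7=14%4=2
sub $t0, $t0, 1 → $t0=7-1=6
cmp $t0, 5  (cmp 6,5)
bgt body: taken
xor $t7, $t7, 14 → $t7=2^14=12
rem $t7, $t7, 4 → $t7=12%4=0
sub $t0, $t0, 1 → $t0=6-1=5
cmp $t0, 5  (cmp 5,5)
bgt body: not taken
halt.

0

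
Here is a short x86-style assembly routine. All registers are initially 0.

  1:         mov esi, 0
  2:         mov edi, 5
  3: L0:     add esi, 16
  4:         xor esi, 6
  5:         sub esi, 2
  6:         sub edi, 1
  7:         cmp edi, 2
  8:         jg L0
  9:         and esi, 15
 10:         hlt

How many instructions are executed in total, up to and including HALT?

esi=0
edi=5
esi=0+16=16
esi=16^6=22
esi=22-2=20
edi=5-1=4
cmp edi, 2  (cmp 4,2)
jg L0: taken
esi=20+16=36
esi=36^6=34
esi=34-2=32
edi=4-1=3
cmp edi, 2  (cmp 3,2)
jg L0: taken
esi=32+16=48
esi=48^6=54
esi=54-2=52
edi=3-1=2
cmp edi, 2  (cmp 2,2)
jg L0: not taken
esi=52&15=4
halt.
Total executed instructions: 22.

22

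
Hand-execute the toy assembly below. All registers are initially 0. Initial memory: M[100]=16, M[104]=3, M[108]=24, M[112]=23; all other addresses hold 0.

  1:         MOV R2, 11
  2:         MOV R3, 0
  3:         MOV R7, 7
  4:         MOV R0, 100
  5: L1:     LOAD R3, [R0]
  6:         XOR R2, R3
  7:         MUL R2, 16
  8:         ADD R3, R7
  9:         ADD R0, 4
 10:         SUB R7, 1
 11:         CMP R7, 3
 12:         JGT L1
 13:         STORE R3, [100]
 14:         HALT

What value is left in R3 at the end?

27

R2=11
R3=0
R7=7
R0=100
R3=M[100]=16
R2=11^16=27
R2=27*16=432
R3=16+7=23
R0=100+4=104
R7=7-1=6
CMP R7, 3  (cmp 6,3)
JGT L1: taken
R3=M[104]=3
R2=432^3=435
R2=435*16=6960
R3=3+6=9
R0=104+4=108
R7=6-1=5
CMP R7, 3  (cmp 5,3)
JGT L1: taken
R3=M[108]=24
R2=6960^24=6952
R2=6952*16=111232
R3=24+5=29
R0=108+4=112
R7=5-1=4
CMP R7, 3  (cmp 4,3)
JGT L1: taken
R3=M[112]=23
R2=111232^23=111255
R2=111255*16=1780080
R3=23+4=27
R0=112+4=116
R7=4-1=3
CMP R7, 3  (cmp 3,3)
JGT L1: not taken
STORE R3, [100] → M[100]=27
halt.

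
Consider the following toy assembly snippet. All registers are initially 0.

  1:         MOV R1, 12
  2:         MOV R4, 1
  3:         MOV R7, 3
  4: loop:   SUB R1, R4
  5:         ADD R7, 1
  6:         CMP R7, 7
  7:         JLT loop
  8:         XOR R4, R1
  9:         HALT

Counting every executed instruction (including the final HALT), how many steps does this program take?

21

after MOV R1, 12: R1=12
after MOV R4, 1: R4=1
after MOV R7, 3: R7=3
after SUB R1, R4: R1=12-1=11
after ADD R7, 1: R7=3+1=4
CMP R7, 7  (cmp 4,7)
JLT loop: taken
after SUB R1, R4: R1=11-1=10
after ADD R7, 1: R7=4+1=5
CMP R7, 7  (cmp 5,7)
JLT loop: taken
after SUB R1, R4: R1=10-1=9
after ADD R7, 1: R7=5+1=6
CMP R7, 7  (cmp 6,7)
JLT loop: taken
after SUB R1, R4: R1=9-1=8
after ADD R7, 1: R7=6+1=7
CMP R7, 7  (cmp 7,7)
JLT loop: not taken
after XOR R4, R1: R4=1^8=9
halt.
Total executed instructions: 21.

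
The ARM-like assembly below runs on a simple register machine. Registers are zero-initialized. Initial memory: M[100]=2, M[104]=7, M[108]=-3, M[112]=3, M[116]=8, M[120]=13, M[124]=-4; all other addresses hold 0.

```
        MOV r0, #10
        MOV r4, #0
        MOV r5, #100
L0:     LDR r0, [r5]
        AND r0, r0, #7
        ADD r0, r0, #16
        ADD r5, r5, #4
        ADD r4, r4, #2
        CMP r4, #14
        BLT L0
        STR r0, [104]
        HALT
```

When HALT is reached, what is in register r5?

MOV r0, #10 → r0=10
MOV r4, #0 → r4=0
MOV r5, #100 → r5=100
LDR r0, [r5] → r0=M[100]=2
AND r0, r0, #7 → r0=2&7=2
ADD r0, r0, #16 → r0=2+16=18
ADD r5, r5, #4 → r5=100+4=104
ADD r4, r4, #2 → r4=0+2=2
CMP r4, #14  (cmp 2,14)
BLT L0: taken
LDR r0, [r5] → r0=M[104]=7
AND r0, r0, #7 → r0=7&7=7
ADD r0, r0, #16 → r0=7+16=23
ADD r5, r5, #4 → r5=104+4=108
ADD r4, r4, #2 → r4=2+2=4
CMP r4, #14  (cmp 4,14)
BLT L0: taken
LDR r0, [r5] → r0=M[108]=-3
AND r0, r0, #7 → r0=(-3)&7=5
ADD r0, r0, #16 → r0=5+16=21
ADD r5, r5, #4 → r5=108+4=112
ADD r4, r4, #2 → r4=4+2=6
CMP r4, #14  (cmp 6,14)
BLT L0: taken
LDR r0, [r5] → r0=M[112]=3
AND r0, r0, #7 → r0=3&7=3
ADD r0, r0, #16 → r0=3+16=19
ADD r5, r5, #4 → r5=112+4=116
ADD r4, r4, #2 → r4=6+2=8
CMP r4, #14  (cmp 8,14)
BLT L0: taken
LDR r0, [r5] → r0=M[116]=8
AND r0, r0, #7 → r0=8&7=0
ADD r0, r0, #16 → r0=0+16=16
ADD r5, r5, #4 → r5=116+4=120
ADD r4, r4, #2 → r4=8+2=10
CMP r4, #14  (cmp 10,14)
BLT L0: taken
LDR r0, [r5] → r0=M[120]=13
AND r0, r0, #7 → r0=13&7=5
ADD r0, r0, #16 → r0=5+16=21
ADD r5, r5, #4 → r5=120+4=124
ADD r4, r4, #2 → r4=10+2=12
CMP r4, #14  (cmp 12,14)
BLT L0: taken
LDR r0, [r5] → r0=M[124]=-4
AND r0, r0, #7 → r0=(-4)&7=4
ADD r0, r0, #16 → r0=4+16=20
ADD r5, r5, #4 → r5=124+4=128
ADD r4, r4, #2 → r4=12+2=14
CMP r4, #14  (cmp 14,14)
BLT L0: not taken
STR r0, [104] → M[104]=20
halt.

128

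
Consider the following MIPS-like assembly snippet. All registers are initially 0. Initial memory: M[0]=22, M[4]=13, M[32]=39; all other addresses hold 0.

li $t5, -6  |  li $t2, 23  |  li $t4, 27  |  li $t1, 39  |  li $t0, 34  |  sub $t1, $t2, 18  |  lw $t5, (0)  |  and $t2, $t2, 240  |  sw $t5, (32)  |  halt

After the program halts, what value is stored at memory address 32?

after li $t5, -6: $t5=-6
after li $t2, 23: $t2=23
after li $t4, 27: $t4=27
after li $t1, 39: $t1=39
after li $t0, 34: $t0=34
after sub $t1, $t2, 18: $t1=23-18=5
after lw $t5, (0): $t5=M[0]=22
after and $t2, $t2, 240: $t2=23&240=16
sw $t5, (32) → M[32]=22
halt.

22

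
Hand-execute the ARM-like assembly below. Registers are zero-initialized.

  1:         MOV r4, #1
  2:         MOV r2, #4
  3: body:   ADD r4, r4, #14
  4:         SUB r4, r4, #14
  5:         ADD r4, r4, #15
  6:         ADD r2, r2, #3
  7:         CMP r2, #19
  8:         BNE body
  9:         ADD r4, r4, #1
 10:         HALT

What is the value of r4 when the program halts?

r4=1
r2=4
r4=1+14=15
r4=15-14=1
r4=1+15=16
r2=4+3=7
CMP r2, #19  (cmp 7,19)
BNE body: taken
r4=16+14=30
r4=30-14=16
r4=16+15=31
r2=7+3=10
CMP r2, #19  (cmp 10,19)
BNE body: taken
r4=31+14=45
r4=45-14=31
r4=31+15=46
r2=10+3=13
CMP r2, #19  (cmp 13,19)
BNE body: taken
r4=46+14=60
r4=60-14=46
r4=46+15=61
r2=13+3=16
CMP r2, #19  (cmp 16,19)
BNE body: taken
r4=61+14=75
r4=75-14=61
r4=61+15=76
r2=16+3=19
CMP r2, #19  (cmp 19,19)
BNE body: not taken
r4=76+1=77
halt.

77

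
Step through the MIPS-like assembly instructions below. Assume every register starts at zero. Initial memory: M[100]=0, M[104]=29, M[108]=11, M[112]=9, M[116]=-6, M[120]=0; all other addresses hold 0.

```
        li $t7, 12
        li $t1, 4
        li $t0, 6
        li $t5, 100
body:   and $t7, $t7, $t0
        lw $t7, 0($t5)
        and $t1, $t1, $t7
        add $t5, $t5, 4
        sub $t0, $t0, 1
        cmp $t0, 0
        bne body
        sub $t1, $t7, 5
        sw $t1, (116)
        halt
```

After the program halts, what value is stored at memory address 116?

$t7=12
$t1=4
$t0=6
$t5=100
$t7=12&6=4
$t7=M[100]=0
$t1=4&0=0
$t5=100+4=104
$t0=6-1=5
cmp $t0, 0  (cmp 5,0)
bne body: taken
$t7=0&5=0
$t7=M[104]=29
$t1=0&29=0
$t5=104+4=108
$t0=5-1=4
cmp $t0, 0  (cmp 4,0)
bne body: taken
$t7=29&4=4
$t7=M[108]=11
$t1=0&11=0
$t5=108+4=112
$t0=4-1=3
cmp $t0, 0  (cmp 3,0)
bne body: taken
$t7=11&3=3
$t7=M[112]=9
$t1=0&9=0
$t5=112+4=116
$t0=3-1=2
cmp $t0, 0  (cmp 2,0)
bne body: taken
$t7=9&2=0
$t7=M[116]=-6
$t1=0&(-6)=0
$t5=116+4=120
$t0=2-1=1
cmp $t0, 0  (cmp 1,0)
bne body: taken
$t7=(-6)&1=0
$t7=M[120]=0
$t1=0&0=0
$t5=120+4=124
$t0=1-1=0
cmp $t0, 0  (cmp 0,0)
bne body: not taken
$t1=0-5=-5
sw $t1, (116) → M[116]=-5
halt.

-5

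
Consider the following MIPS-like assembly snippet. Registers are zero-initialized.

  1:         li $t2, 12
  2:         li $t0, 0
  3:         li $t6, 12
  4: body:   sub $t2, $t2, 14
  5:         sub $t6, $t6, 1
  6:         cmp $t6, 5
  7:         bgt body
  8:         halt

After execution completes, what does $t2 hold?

$t2=12
$t0=0
$t6=12
$t2=12-14=-2
$t6=12-1=11
cmp $t6, 5  (cmp 11,5)
bgt body: taken
$t2=(-2)-14=-16
$t6=11-1=10
cmp $t6, 5  (cmp 10,5)
bgt body: taken
$t2=(-16)-14=-30
$t6=10-1=9
cmp $t6, 5  (cmp 9,5)
bgt body: taken
$t2=(-30)-14=-44
$t6=9-1=8
cmp $t6, 5  (cmp 8,5)
bgt body: taken
$t2=(-44)-14=-58
$t6=8-1=7
cmp $t6, 5  (cmp 7,5)
bgt body: taken
$t2=(-58)-14=-72
$t6=7-1=6
cmp $t6, 5  (cmp 6,5)
bgt body: taken
$t2=(-72)-14=-86
$t6=6-1=5
cmp $t6, 5  (cmp 5,5)
bgt body: not taken
halt.

-86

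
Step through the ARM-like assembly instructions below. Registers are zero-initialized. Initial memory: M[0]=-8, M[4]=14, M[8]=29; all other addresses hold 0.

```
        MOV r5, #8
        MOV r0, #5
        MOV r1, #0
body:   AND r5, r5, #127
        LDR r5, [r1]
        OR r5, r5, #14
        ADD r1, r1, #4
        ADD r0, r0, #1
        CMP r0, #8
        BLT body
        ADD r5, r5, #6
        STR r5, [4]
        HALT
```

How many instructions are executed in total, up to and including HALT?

MOV r5, #8 → r5=8
MOV r0, #5 → r0=5
MOV r1, #0 → r1=0
AND r5, r5, #127 → r5=8&127=8
LDR r5, [r1] → r5=M[0]=-8
OR r5, r5, #14 → r5=(-8)|14=-2
ADD r1, r1, #4 → r1=0+4=4
ADD r0, r0, #1 → r0=5+1=6
CMP r0, #8  (cmp 6,8)
BLT body: taken
AND r5, r5, #127 → r5=(-2)&127=126
LDR r5, [r1] → r5=M[4]=14
OR r5, r5, #14 → r5=14|14=14
ADD r1, r1, #4 → r1=4+4=8
ADD r0, r0, #1 → r0=6+1=7
CMP r0, #8  (cmp 7,8)
BLT body: taken
AND r5, r5, #127 → r5=14&127=14
LDR r5, [r1] → r5=M[8]=29
OR r5, r5, #14 → r5=29|14=31
ADD r1, r1, #4 → r1=8+4=12
ADD r0, r0, #1 → r0=7+1=8
CMP r0, #8  (cmp 8,8)
BLT body: not taken
ADD r5, r5, #6 → r5=31+6=37
STR r5, [4] → M[4]=37
halt.
Total executed instructions: 27.

27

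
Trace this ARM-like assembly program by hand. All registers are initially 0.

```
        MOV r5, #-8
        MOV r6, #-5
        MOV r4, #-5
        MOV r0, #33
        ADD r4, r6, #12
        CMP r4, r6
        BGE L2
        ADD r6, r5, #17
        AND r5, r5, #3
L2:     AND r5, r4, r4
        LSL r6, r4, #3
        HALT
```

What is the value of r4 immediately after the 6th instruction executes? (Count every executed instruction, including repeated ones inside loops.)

7

MOV r5, #-8 → r5=-8
MOV r6, #-5 → r6=-5
MOV r4, #-5 → r4=-5
MOV r0, #33 → r0=33
ADD r4, r6, #12 → r4=(-5)+12=7
CMP r4, r6  (cmp 7,-5)
After step 6: r4 = 7.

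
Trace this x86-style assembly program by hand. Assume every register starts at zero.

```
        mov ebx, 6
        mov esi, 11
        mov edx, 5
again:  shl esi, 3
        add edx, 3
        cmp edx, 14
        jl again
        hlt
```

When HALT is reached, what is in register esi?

5632

ebx=6
esi=11
edx=5
esi=11<<3=88
edx=5+3=8
cmp edx, 14  (cmp 8,14)
jl again: taken
esi=88<<3=704
edx=8+3=11
cmp edx, 14  (cmp 11,14)
jl again: taken
esi=704<<3=5632
edx=11+3=14
cmp edx, 14  (cmp 14,14)
jl again: not taken
halt.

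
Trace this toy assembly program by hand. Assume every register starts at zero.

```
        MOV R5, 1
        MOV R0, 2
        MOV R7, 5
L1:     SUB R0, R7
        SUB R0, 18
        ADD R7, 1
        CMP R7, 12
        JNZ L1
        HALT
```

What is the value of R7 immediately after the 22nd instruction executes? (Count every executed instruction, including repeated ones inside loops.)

MOV R5, 1 → R5=1
MOV R0, 2 → R0=2
MOV R7, 5 → R7=5
SUB R0, R7 → R0=2-5=-3
SUB R0, 18 → R0=(-3)-18=-21
ADD R7, 1 → R7=5+1=6
CMP R7, 12  (cmp 6,12)
JNZ L1: taken
SUB R0, R7 → R0=(-21)-6=-27
SUB R0, 18 → R0=(-27)-18=-45
ADD R7, 1 → R7=6+1=7
CMP R7, 12  (cmp 7,12)
JNZ L1: taken
SUB R0, R7 → R0=(-45)-7=-52
SUB R0, 18 → R0=(-52)-18=-70
ADD R7, 1 → R7=7+1=8
CMP R7, 12  (cmp 8,12)
JNZ L1: taken
SUB R0, R7 → R0=(-70)-8=-78
SUB R0, 18 → R0=(-78)-18=-96
ADD R7, 1 → R7=8+1=9
CMP R7, 12  (cmp 9,12)
After step 22: R7 = 9.

9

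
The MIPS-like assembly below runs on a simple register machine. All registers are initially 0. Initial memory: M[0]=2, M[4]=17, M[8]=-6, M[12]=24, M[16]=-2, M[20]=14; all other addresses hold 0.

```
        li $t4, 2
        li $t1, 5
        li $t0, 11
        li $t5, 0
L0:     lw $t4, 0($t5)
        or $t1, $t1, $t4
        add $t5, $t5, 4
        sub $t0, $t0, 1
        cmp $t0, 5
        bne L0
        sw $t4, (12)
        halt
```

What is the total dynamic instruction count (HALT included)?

42

$t4=2
$t1=5
$t0=11
$t5=0
$t4=M[0]=2
$t1=5|2=7
$t5=0+4=4
$t0=11-1=10
cmp $t0, 5  (cmp 10,5)
bne L0: taken
$t4=M[4]=17
$t1=7|17=23
$t5=4+4=8
$t0=10-1=9
cmp $t0, 5  (cmp 9,5)
bne L0: taken
$t4=M[8]=-6
$t1=23|(-6)=-1
$t5=8+4=12
$t0=9-1=8
cmp $t0, 5  (cmp 8,5)
bne L0: taken
$t4=M[12]=24
$t1=(-1)|24=-1
$t5=12+4=16
$t0=8-1=7
cmp $t0, 5  (cmp 7,5)
bne L0: taken
$t4=M[16]=-2
$t1=(-1)|(-2)=-1
$t5=16+4=20
$t0=7-1=6
cmp $t0, 5  (cmp 6,5)
bne L0: taken
$t4=M[20]=14
$t1=(-1)|14=-1
$t5=20+4=24
$t0=6-1=5
cmp $t0, 5  (cmp 5,5)
bne L0: not taken
sw $t4, (12) → M[12]=14
halt.
Total executed instructions: 42.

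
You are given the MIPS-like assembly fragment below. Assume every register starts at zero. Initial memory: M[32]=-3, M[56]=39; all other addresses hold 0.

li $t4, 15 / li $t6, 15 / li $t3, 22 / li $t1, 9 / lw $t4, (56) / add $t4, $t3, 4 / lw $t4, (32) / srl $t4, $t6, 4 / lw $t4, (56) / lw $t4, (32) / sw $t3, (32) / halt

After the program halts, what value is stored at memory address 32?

22

$t4=15
$t6=15
$t3=22
$t1=9
$t4=M[56]=39
$t4=22+4=26
$t4=M[32]=-3
$t4=15>>4=0
$t4=M[56]=39
$t4=M[32]=-3
sw $t3, (32) → M[32]=22
halt.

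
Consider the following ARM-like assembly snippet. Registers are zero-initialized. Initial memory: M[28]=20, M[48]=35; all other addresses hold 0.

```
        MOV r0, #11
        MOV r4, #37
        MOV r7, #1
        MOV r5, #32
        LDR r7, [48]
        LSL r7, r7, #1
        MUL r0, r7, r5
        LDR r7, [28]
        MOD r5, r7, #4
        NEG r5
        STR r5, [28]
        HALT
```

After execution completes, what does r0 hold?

2240

after MOV r0, #11: r0=11
after MOV r4, #37: r4=37
after MOV r7, #1: r7=1
after MOV r5, #32: r5=32
after LDR r7, [48]: r7=M[48]=35
after LSL r7, r7, #1: r7=35<<1=70
after MUL r0, r7, r5: r0=70*32=2240
after LDR r7, [28]: r7=M[28]=20
after MOD r5, r7, #4: r5=20%4=0
after NEG r5: r5=-(0)=0
STR r5, [28] → M[28]=0
halt.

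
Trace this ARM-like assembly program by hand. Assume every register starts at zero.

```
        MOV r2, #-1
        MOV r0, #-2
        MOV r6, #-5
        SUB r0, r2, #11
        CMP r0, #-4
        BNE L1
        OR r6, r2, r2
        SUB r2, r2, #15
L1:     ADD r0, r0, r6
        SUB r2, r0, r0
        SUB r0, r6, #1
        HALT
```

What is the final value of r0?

-6

r2=-1
r0=-2
r6=-5
r0=(-1)-11=-12
CMP r0, #-4  (cmp -12,-4)
BNE L1: taken
r0=(-12)+(-5)=-17
r2=(-17)-(-17)=0
r0=(-5)-1=-6
halt.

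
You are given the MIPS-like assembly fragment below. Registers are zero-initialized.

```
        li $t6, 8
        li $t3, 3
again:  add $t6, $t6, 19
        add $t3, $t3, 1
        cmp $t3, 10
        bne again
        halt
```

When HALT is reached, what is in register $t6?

141

$t6=8
$t3=3
$t6=8+19=27
$t3=3+1=4
cmp $t3, 10  (cmp 4,10)
bne again: taken
$t6=27+19=46
$t3=4+1=5
cmp $t3, 10  (cmp 5,10)
bne again: taken
$t6=46+19=65
$t3=5+1=6
cmp $t3, 10  (cmp 6,10)
bne again: taken
$t6=65+19=84
$t3=6+1=7
cmp $t3, 10  (cmp 7,10)
bne again: taken
$t6=84+19=103
$t3=7+1=8
cmp $t3, 10  (cmp 8,10)
bne again: taken
$t6=103+19=122
$t3=8+1=9
cmp $t3, 10  (cmp 9,10)
bne again: taken
$t6=122+19=141
$t3=9+1=10
cmp $t3, 10  (cmp 10,10)
bne again: not taken
halt.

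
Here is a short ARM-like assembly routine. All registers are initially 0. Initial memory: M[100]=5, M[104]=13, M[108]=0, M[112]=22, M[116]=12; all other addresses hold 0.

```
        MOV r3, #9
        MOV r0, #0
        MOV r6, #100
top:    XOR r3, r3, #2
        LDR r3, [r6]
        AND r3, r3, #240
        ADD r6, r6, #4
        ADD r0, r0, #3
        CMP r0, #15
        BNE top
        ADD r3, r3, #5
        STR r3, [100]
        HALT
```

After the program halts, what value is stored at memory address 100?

5

MOV r3, #9 → r3=9
MOV r0, #0 → r0=0
MOV r6, #100 → r6=100
XOR r3, r3, #2 → r3=9^2=11
LDR r3, [r6] → r3=M[100]=5
AND r3, r3, #240 → r3=5&240=0
ADD r6, r6, #4 → r6=100+4=104
ADD r0, r0, #3 → r0=0+3=3
CMP r0, #15  (cmp 3,15)
BNE top: taken
XOR r3, r3, #2 → r3=0^2=2
LDR r3, [r6] → r3=M[104]=13
AND r3, r3, #240 → r3=13&240=0
ADD r6, r6, #4 → r6=104+4=108
ADD r0, r0, #3 → r0=3+3=6
CMP r0, #15  (cmp 6,15)
BNE top: taken
XOR r3, r3, #2 → r3=0^2=2
LDR r3, [r6] → r3=M[108]=0
AND r3, r3, #240 → r3=0&240=0
ADD r6, r6, #4 → r6=108+4=112
ADD r0, r0, #3 → r0=6+3=9
CMP r0, #15  (cmp 9,15)
BNE top: taken
XOR r3, r3, #2 → r3=0^2=2
LDR r3, [r6] → r3=M[112]=22
AND r3, r3, #240 → r3=22&240=16
ADD r6, r6, #4 → r6=112+4=116
ADD r0, r0, #3 → r0=9+3=12
CMP r0, #15  (cmp 12,15)
BNE top: taken
XOR r3, r3, #2 → r3=16^2=18
LDR r3, [r6] → r3=M[116]=12
AND r3, r3, #240 → r3=12&240=0
ADD r6, r6, #4 → r6=116+4=120
ADD r0, r0, #3 → r0=12+3=15
CMP r0, #15  (cmp 15,15)
BNE top: not taken
ADD r3, r3, #5 → r3=0+5=5
STR r3, [100] → M[100]=5
halt.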